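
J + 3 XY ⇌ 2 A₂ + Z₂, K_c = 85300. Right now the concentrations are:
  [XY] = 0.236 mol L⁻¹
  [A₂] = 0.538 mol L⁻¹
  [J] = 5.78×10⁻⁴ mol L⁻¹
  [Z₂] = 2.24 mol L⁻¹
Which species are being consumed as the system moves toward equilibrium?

Q_c = [A₂]²·[Z₂] / ([J]·[XY]³) = (0.538)²·(2.24) / ((5.78×10⁻⁴)·(0.236)³) = 85300
Q_c = 85300 = K_c; the system is at equilibrium.

none (at equilibrium)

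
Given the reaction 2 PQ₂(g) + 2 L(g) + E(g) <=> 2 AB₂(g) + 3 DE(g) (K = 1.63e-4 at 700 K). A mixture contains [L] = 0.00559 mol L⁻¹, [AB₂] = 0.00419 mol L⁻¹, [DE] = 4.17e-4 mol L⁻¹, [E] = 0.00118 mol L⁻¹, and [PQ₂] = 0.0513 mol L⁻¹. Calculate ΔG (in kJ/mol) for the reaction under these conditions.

Q = [AB₂]²·[DE]³ / ([PQ₂]²·[L]²·[E]) = (0.00419)²·(4.17e-4)³ / ((0.0513)²·(0.00559)²·(0.00118)) = 1.31e-5
ΔG = RT ln(Q/K) = (8.314 J mol⁻¹ K⁻¹)(700 K) × ln(1.31e-5/1.63e-4)
   = (5.820 kJ/mol)(-2.521) = -14.7 kJ/mol
ΔG < 0, so the forward reaction is spontaneous (proceeds forward).

ΔG = -14.7 kJ/mol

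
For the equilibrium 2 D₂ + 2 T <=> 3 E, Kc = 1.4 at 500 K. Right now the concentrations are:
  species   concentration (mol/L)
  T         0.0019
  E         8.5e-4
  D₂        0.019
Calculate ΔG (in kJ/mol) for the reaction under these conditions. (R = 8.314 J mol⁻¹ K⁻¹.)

Qc = [E]³ / ([D₂]²·[T]²) = (8.5e-4)³ / ((0.019)²·(0.0019)²) = 0.471
ΔG = RT ln(Qc/Kc) = (8.314 J mol⁻¹ K⁻¹)(500 K) × ln(0.471/1.4)
   = (4.157 kJ/mol)(-1.089) = -4.53 kJ/mol
ΔG < 0, so the forward reaction is spontaneous (proceeds forward).

ΔG = -4.53 kJ/mol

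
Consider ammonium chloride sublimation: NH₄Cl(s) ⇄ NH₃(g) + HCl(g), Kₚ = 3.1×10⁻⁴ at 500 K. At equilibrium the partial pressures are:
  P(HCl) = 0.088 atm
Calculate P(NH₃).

P(NH₃) = 0.0035 atm

(NH₄Cl is a pure solid — omitted from Kₚ.)
At equilibrium, Kₚ = P(NH₃)·P(HCl) = 3.1×10⁻⁴.
(P(NH₃))·(0.088) = 3.1×10⁻⁴
P(NH₃) = 0.00352 = 0.0035 atm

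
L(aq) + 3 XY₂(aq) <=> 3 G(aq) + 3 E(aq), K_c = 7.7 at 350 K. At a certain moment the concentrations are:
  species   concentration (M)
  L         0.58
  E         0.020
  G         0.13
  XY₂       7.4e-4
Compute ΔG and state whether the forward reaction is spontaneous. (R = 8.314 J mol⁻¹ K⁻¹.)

Q_c = [G]³·[E]³ / ([L]·[XY₂]³) = (0.13)³·(0.020)³ / ((0.58)·(7.4e-4)³) = 74.8
ΔG = RT ln(Q_c/K_c) = (8.314 J mol⁻¹ K⁻¹)(350 K) × ln(74.8/7.7)
   = (2.910 kJ/mol)(2.274) = 6.62 kJ/mol
ΔG > 0, so the forward reaction is non-spontaneous (proceeds in reverse).

ΔG = 6.62 kJ/mol; the forward reaction is non-spontaneous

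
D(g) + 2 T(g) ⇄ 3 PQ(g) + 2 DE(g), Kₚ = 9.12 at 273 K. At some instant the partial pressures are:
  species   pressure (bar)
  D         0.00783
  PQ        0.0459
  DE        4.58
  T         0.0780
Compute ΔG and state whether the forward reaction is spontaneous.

Qₚ = P(PQ)³·P(DE)² / (P(D)·P(T)²) = (0.0459)³·(4.58)² / ((0.00783)·(0.0780)²) = 42.6
ΔG = RT ln(Qₚ/Kₚ) = (8.314 J mol⁻¹ K⁻¹)(273 K) × ln(42.6/9.12)
   = (2.270 kJ/mol)(1.541) = 3.50 kJ/mol
ΔG > 0, so the forward reaction is non-spontaneous (proceeds in reverse).

ΔG = 3.50 kJ/mol; the forward reaction is non-spontaneous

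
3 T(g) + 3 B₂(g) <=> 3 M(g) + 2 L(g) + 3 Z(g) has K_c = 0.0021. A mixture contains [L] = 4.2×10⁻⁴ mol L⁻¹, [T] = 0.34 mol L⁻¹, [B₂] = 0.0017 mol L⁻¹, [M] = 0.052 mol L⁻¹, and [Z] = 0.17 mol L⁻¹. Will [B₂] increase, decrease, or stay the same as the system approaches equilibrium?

Q_c = [M]³·[L]²·[Z]³ / ([T]³·[B₂]³) = (0.052)³·(4.2×10⁻⁴)²·(0.17)³ / ((0.34)³·(0.0017)³) = 6.3×10⁻⁴
Q_c = 6.3×10⁻⁴ < K_c = 0.0021: net forward reaction.
B₂ is a reactant, so it decreases.

decrease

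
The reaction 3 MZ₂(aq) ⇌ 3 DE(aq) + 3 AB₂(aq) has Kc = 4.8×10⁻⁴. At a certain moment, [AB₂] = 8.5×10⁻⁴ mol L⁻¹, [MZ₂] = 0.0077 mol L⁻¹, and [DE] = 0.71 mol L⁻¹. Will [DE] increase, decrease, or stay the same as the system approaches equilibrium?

stay the same

Qc = [DE]³·[AB₂]³ / [MZ₂]³ = (0.71)³·(8.5×10⁻⁴)³ / (0.0077)³ = 4.8×10⁻⁴
Qc = 4.8×10⁻⁴ = Kc; the system is at equilibrium.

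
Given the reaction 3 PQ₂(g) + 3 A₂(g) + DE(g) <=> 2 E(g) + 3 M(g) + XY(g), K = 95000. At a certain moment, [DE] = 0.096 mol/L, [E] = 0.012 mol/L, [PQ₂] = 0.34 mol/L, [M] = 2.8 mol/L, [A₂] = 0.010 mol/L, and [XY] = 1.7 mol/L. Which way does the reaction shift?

Q = [E]²·[M]³·[XY] / ([PQ₂]³·[A₂]³·[DE]) = (0.012)²·(2.8)³·(1.7) / ((0.34)³·(0.010)³·(0.096)) = 1.4×10⁶
Q = 1.4×10⁶ > K = 95000, so the reverse reaction proceeds.

toward reactants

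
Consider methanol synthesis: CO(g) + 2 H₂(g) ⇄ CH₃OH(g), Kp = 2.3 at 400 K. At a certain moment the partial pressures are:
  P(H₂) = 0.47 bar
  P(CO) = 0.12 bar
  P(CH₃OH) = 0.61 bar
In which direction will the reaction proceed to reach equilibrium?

to the left

Qp = P(CH₃OH) / (P(CO)·P(H₂)²) = (0.61) / ((0.12)·(0.47)²) = 23
Qp = 23 > Kp = 2.3, so the reverse reaction proceeds.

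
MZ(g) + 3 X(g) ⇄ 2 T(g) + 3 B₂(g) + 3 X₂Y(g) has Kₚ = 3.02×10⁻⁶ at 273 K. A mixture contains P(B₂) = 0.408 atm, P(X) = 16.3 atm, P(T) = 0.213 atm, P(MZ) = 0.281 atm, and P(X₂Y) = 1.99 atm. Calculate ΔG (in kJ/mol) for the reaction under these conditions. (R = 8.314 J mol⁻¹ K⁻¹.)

ΔG = 4.29 kJ/mol

Qₚ = P(T)²·P(B₂)³·P(X₂Y)³ / (P(MZ)·P(X)³) = (0.213)²·(0.408)³·(1.99)³ / ((0.281)·(16.3)³) = 2.00×10⁻⁵
ΔG = RT ln(Qₚ/Kₚ) = (8.314 J mol⁻¹ K⁻¹)(273 K) × ln(2.00×10⁻⁵/3.02×10⁻⁶)
   = (2.270 kJ/mol)(1.890) = 4.29 kJ/mol
ΔG > 0, so the forward reaction is non-spontaneous (proceeds in reverse).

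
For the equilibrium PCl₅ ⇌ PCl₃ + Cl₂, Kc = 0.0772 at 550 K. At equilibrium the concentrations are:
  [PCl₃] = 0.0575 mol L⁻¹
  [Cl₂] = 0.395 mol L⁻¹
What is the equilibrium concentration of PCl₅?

At equilibrium, Kc = [PCl₃]·[Cl₂] / [PCl₅] = 0.0772.
(0.0575)·(0.395) / ([PCl₅]) = 0.0772
[PCl₅] = 0.294 mol L⁻¹

[PCl₅] = 0.294 mol L⁻¹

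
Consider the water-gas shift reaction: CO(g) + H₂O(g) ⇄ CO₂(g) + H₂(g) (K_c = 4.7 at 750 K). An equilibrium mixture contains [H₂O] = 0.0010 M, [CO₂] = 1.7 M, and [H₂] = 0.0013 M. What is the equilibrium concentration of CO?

[CO] = 0.47 M

At equilibrium, K_c = [CO₂]·[H₂] / ([CO]·[H₂O]) = 4.7.
(1.7)·(0.0013) / (([CO])·(0.0010)) = 4.7
[CO] = 0.470 = 0.47 M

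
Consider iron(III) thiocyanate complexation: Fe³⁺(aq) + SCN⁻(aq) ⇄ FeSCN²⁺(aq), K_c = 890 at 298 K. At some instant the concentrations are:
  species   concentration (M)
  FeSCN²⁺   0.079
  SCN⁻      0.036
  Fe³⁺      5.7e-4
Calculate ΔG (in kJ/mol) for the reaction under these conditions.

Q_c = [FeSCN²⁺] / ([Fe³⁺]·[SCN⁻]) = (0.079) / ((5.7e-4)·(0.036)) = 3850
ΔG = RT ln(Q_c/K_c) = (8.314 J mol⁻¹ K⁻¹)(298 K) × ln(3850/890)
   = (2.478 kJ/mol)(1.465) = 3.63 kJ/mol
ΔG > 0, so the forward reaction is non-spontaneous (proceeds in reverse).

ΔG = 3.63 kJ/mol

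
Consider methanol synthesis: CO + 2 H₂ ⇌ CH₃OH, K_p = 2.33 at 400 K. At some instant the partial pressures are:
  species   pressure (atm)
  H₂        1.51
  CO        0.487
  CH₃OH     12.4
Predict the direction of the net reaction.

in the reverse direction

Q_p = P(CH₃OH) / (P(CO)·P(H₂)²) = (12.4) / ((0.487)·(1.51)²) = 11.2
Q_p = 11.2 > K_p = 2.33, so the reverse reaction proceeds.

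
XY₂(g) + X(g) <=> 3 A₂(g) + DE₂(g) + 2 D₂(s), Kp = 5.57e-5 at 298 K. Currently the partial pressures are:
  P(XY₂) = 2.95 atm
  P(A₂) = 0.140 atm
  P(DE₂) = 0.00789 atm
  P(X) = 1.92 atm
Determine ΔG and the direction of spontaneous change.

(D₂ is a pure solid — omitted from Qp.)
Qp = P(A₂)³·P(DE₂) / (P(XY₂)·P(X)) = (0.140)³·(0.00789) / ((2.95)·(1.92)) = 3.82e-6
ΔG = RT ln(Qp/Kp) = (8.314 J mol⁻¹ K⁻¹)(298 K) × ln(3.82e-6/5.57e-5)
   = (2.478 kJ/mol)(-2.680) = -6.64 kJ/mol
ΔG < 0, so the forward reaction is spontaneous (proceeds forward).

ΔG = -6.64 kJ/mol; the forward reaction is spontaneous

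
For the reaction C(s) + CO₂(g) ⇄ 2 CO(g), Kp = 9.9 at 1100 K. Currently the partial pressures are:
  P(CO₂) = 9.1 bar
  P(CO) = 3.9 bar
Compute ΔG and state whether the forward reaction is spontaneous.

ΔG = -16.3 kJ/mol; the forward reaction is spontaneous

(C is a pure solid — omitted from Qp.)
Qp = P(CO)² / P(CO₂) = (3.9)² / (9.1) = 1.67
ΔG = RT ln(Qp/Kp) = (8.314 J mol⁻¹ K⁻¹)(1100 K) × ln(1.67/9.9)
   = (9.145 kJ/mol)(-1.780) = -16.3 kJ/mol
ΔG < 0, so the forward reaction is spontaneous (proceeds forward).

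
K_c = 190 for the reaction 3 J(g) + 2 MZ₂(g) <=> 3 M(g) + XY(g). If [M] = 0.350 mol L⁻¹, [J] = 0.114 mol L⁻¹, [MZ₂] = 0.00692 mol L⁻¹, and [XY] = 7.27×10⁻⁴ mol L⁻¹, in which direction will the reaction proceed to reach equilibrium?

toward reactants

Q_c = [M]³·[XY] / ([J]³·[MZ₂]²) = (0.350)³·(7.27×10⁻⁴) / ((0.114)³·(0.00692)²) = 439
Q_c = 439 > K_c = 190, so the reverse reaction proceeds.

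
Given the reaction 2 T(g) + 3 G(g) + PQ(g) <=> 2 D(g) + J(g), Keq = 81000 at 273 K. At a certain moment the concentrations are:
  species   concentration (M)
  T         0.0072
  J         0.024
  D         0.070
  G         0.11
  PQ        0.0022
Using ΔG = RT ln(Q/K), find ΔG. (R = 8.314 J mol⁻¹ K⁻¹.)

Q = [D]²·[J] / ([T]²·[G]³·[PQ]) = (0.070)²·(0.024) / ((0.0072)²·(0.11)³·(0.0022)) = 7.75×10⁵
ΔG = RT ln(Q/Keq) = (8.314 J mol⁻¹ K⁻¹)(273 K) × ln(7.75×10⁵/81000)
   = (2.270 kJ/mol)(2.258) = 5.13 kJ/mol
ΔG > 0, so the forward reaction is non-spontaneous (proceeds in reverse).

ΔG = 5.13 kJ/mol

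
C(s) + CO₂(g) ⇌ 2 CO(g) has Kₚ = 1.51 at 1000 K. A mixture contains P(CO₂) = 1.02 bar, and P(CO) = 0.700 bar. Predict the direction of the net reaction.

(C is a pure solid — omitted from Qₚ.)
Qₚ = P(CO)² / P(CO₂) = (0.700)² / (1.02) = 0.480
Qₚ = 0.480 < Kₚ = 1.51, so the forward reaction proceeds.

to the right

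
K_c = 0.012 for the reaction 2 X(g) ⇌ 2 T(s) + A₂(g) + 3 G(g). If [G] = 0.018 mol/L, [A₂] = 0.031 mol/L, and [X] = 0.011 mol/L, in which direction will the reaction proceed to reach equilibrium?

(T is a pure solid — omitted from Q_c.)
Q_c = [A₂]·[G]³ / [X]² = (0.031)·(0.018)³ / (0.011)² = 0.0015
Q_c = 0.0015 < K_c = 0.012, so the forward reaction proceeds.

in the forward direction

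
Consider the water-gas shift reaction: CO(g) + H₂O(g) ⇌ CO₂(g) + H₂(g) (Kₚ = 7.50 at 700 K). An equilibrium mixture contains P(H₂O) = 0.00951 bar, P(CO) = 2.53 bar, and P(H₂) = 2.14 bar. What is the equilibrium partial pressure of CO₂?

P(CO₂) = 0.0843 bar

At equilibrium, Kₚ = P(CO₂)·P(H₂) / (P(CO)·P(H₂O)) = 7.50.
(P(CO₂))·(2.14) / ((2.53)·(0.00951)) = 7.50
P(CO₂) = 0.0843 bar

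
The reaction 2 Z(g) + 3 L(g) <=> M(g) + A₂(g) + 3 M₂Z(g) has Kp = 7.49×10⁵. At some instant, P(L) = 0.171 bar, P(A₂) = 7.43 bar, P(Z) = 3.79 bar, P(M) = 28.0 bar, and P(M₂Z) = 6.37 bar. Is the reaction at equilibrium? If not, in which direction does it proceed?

neither direction; the system is at equilibrium

Qp = P(M)·P(A₂)·P(M₂Z)³ / (P(Z)²·P(L)³) = (28.0)·(7.43)·(6.37)³ / ((3.79)²·(0.171)³) = 7.49×10⁵
Qp = 7.49×10⁵ = Kp, so the system is already at equilibrium.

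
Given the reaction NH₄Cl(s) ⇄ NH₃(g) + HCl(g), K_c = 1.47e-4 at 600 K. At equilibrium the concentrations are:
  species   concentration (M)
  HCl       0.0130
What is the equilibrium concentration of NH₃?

(NH₄Cl is a pure solid — omitted from K_c.)
At equilibrium, K_c = [NH₃]·[HCl] = 1.47e-4.
([NH₃])·(0.0130) = 1.47e-4
[NH₃] = 0.0113 M

[NH₃] = 0.0113 M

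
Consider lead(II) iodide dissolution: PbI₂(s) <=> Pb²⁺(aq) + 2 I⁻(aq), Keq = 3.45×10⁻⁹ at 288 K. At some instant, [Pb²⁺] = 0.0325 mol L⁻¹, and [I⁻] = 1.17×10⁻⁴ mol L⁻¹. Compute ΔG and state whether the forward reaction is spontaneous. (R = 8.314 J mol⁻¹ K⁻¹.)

(PbI₂ is a pure solid — omitted from Q.)
Q = [Pb²⁺]·[I⁻]² = (0.0325)·(1.17×10⁻⁴)² = 4.45×10⁻¹⁰
ΔG = RT ln(Q/Keq) = (8.314 J mol⁻¹ K⁻¹)(288 K) × ln(4.45×10⁻¹⁰/3.45×10⁻⁹)
   = (2.394 kJ/mol)(-2.048) = -4.90 kJ/mol
ΔG < 0, so the forward reaction is spontaneous (proceeds forward).

ΔG = -4.90 kJ/mol; the forward reaction is spontaneous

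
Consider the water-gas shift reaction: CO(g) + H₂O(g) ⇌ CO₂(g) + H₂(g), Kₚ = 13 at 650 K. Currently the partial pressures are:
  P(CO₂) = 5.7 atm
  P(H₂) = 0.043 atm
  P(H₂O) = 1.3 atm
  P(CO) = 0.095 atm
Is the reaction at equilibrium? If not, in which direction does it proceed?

to the right

Qₚ = P(CO₂)·P(H₂) / (P(CO)·P(H₂O)) = (5.7)·(0.043) / ((0.095)·(1.3)) = 2.0
Qₚ = 2.0 < Kₚ = 13, so the forward reaction proceeds.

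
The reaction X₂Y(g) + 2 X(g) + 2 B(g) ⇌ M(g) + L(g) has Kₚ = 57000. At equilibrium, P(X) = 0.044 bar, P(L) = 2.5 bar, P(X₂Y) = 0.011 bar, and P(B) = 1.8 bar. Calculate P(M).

At equilibrium, Kₚ = P(M)·P(L) / (P(X₂Y)·P(X)²·P(B)²) = 57000.
(P(M))·(2.5) / ((0.011)·(0.044)²·(1.8)²) = 57000
P(M) = 1.57 = 1.6 bar

P(M) = 1.6 bar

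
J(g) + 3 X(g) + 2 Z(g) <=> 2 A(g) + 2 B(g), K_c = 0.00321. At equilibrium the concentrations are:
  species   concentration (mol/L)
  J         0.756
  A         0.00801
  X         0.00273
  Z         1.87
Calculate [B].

[B] = 0.00164 mol/L

At equilibrium, K_c = [A]²·[B]² / ([J]·[X]³·[Z]²) = 0.00321.
(0.00801)²·([B])² / ((0.756)·(0.00273)³·(1.87)²) = 0.00321
[B]² = 2.69e-6 ⇒ [B] = 0.00164 mol/L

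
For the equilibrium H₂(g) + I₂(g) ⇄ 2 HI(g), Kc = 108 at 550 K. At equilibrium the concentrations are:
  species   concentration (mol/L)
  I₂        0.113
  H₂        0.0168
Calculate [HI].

[HI] = 0.453 mol/L

At equilibrium, Kc = [HI]² / ([H₂]·[I₂]) = 108.
([HI])² / ((0.0168)·(0.113)) = 108
[HI]² = 0.205 ⇒ [HI] = 0.453 mol/L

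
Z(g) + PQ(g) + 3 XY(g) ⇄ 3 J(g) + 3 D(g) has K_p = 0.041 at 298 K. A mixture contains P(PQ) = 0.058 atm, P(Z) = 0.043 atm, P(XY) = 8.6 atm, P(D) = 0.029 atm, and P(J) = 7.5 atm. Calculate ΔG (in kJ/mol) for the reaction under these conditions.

ΔG = -4.57 kJ/mol

Q_p = P(J)³·P(D)³ / (P(Z)·P(PQ)·P(XY)³) = (7.5)³·(0.029)³ / ((0.043)·(0.058)·(8.6)³) = 0.00649
ΔG = RT ln(Q_p/K_p) = (8.314 J mol⁻¹ K⁻¹)(298 K) × ln(0.00649/0.041)
   = (2.478 kJ/mol)(-1.843) = -4.57 kJ/mol
ΔG < 0, so the forward reaction is spontaneous (proceeds forward).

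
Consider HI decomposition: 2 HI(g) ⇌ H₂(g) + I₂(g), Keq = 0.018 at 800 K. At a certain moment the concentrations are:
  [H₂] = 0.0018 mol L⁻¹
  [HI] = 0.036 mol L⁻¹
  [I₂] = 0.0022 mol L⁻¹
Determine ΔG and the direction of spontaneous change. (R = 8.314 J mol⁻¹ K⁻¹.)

Q = [H₂]·[I₂] / [HI]² = (0.0018)·(0.0022) / (0.036)² = 0.00306
ΔG = RT ln(Q/Keq) = (8.314 J mol⁻¹ K⁻¹)(800 K) × ln(0.00306/0.018)
   = (6.651 kJ/mol)(-1.772) = -11.8 kJ/mol
ΔG < 0, so the forward reaction is spontaneous (proceeds forward).

ΔG = -11.8 kJ/mol; the forward reaction is spontaneous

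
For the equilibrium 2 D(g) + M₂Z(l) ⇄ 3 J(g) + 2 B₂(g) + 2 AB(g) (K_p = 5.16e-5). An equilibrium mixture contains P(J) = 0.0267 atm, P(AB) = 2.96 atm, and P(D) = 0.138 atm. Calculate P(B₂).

(M₂Z is a pure liquid — omitted from K_p.)
At equilibrium, K_p = P(J)³·P(B₂)²·P(AB)² / P(D)² = 5.16e-5.
(0.0267)³·(P(B₂))²·(2.96)² / (0.138)² = 5.16e-5
P(B₂)² = 0.00589 ⇒ P(B₂) = 0.0768 atm

P(B₂) = 0.0768 atm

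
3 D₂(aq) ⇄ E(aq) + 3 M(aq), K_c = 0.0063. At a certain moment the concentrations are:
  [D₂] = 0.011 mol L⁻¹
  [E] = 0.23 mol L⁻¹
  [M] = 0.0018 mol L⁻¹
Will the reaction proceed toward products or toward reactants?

Q_c = [E]·[M]³ / [D₂]³ = (0.23)·(0.0018)³ / (0.011)³ = 0.0010
Q_c = 0.0010 < K_c = 0.0063, so the forward reaction proceeds.

toward products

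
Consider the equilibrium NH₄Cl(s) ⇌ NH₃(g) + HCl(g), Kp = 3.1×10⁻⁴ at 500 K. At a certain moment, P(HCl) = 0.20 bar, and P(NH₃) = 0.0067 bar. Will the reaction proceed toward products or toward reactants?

(NH₄Cl is a pure solid — omitted from Qp.)
Qp = P(NH₃)·P(HCl) = (0.0067)·(0.20) = 0.0013
Qp = 0.0013 > Kp = 3.1×10⁻⁴, so the reverse reaction proceeds.

in the reverse direction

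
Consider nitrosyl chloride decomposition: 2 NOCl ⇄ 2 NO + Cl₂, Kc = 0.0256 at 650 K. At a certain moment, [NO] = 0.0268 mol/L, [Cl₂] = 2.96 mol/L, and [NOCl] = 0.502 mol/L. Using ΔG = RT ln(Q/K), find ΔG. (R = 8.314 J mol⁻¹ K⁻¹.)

ΔG = -6.00 kJ/mol

Qc = [NO]²·[Cl₂] / [NOCl]² = (0.0268)²·(2.96) / (0.502)² = 0.00844
ΔG = RT ln(Qc/Kc) = (8.314 J mol⁻¹ K⁻¹)(650 K) × ln(0.00844/0.0256)
   = (5.404 kJ/mol)(-1.110) = -6.00 kJ/mol
ΔG < 0, so the forward reaction is spontaneous (proceeds forward).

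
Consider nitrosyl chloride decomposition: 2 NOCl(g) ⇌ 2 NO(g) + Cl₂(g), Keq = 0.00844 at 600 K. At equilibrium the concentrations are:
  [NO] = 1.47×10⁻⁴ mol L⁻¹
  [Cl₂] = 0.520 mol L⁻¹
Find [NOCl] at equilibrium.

At equilibrium, Keq = [NO]²·[Cl₂] / [NOCl]² = 0.00844.
(1.47×10⁻⁴)²·(0.520) / ([NOCl])² = 0.00844
[NOCl]² = 1.33×10⁻⁶ ⇒ [NOCl] = 0.00115 mol L⁻¹

[NOCl] = 0.00115 mol L⁻¹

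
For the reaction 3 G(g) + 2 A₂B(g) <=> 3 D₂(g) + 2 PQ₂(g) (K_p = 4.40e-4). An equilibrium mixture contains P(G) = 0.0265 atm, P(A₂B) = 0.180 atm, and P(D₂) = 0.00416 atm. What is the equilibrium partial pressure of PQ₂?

At equilibrium, K_p = P(D₂)³·P(PQ₂)² / (P(G)³·P(A₂B)²) = 4.40e-4.
(0.00416)³·(P(PQ₂))² / ((0.0265)³·(0.180)²) = 4.40e-4
P(PQ₂)² = 0.00369 ⇒ P(PQ₂) = 0.0607 atm

P(PQ₂) = 0.0607 atm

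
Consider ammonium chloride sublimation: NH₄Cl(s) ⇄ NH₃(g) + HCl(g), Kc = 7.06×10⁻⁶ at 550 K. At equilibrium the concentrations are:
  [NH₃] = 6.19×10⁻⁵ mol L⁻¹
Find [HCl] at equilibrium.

(NH₄Cl is a pure solid — omitted from Kc.)
At equilibrium, Kc = [NH₃]·[HCl] = 7.06×10⁻⁶.
(6.19×10⁻⁵)·([HCl]) = 7.06×10⁻⁶
[HCl] = 0.114 mol L⁻¹

[HCl] = 0.114 mol L⁻¹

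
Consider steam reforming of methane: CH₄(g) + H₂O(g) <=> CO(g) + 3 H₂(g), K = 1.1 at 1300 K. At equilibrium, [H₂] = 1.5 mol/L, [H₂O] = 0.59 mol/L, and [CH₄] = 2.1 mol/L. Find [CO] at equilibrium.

[CO] = 0.40 mol/L

At equilibrium, K = [CO]·[H₂]³ / ([CH₄]·[H₂O]) = 1.1.
([CO])·(1.5)³ / ((2.1)·(0.59)) = 1.1
[CO] = 0.404 = 0.40 mol/L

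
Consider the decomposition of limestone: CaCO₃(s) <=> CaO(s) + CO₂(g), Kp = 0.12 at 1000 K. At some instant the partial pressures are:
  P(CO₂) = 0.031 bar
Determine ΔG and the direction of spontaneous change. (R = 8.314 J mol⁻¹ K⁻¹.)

(CaCO₃, CaO are pure solids — omitted from Qp.)
Qp = P(CO₂) = 0.0310
ΔG = RT ln(Qp/Kp) = (8.314 J mol⁻¹ K⁻¹)(1000 K) × ln(0.0310/0.12)
   = (8.314 kJ/mol)(-1.354) = -11.3 kJ/mol
ΔG < 0, so the forward reaction is spontaneous (proceeds forward).

ΔG = -11.3 kJ/mol; the forward reaction is spontaneous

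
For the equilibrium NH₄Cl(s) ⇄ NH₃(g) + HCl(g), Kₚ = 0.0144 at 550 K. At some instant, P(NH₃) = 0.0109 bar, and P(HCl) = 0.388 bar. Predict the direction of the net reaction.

(NH₄Cl is a pure solid — omitted from Qₚ.)
Qₚ = P(NH₃)·P(HCl) = (0.0109)·(0.388) = 0.00423
Qₚ = 0.00423 < Kₚ = 0.0144, so the forward reaction proceeds.

to the right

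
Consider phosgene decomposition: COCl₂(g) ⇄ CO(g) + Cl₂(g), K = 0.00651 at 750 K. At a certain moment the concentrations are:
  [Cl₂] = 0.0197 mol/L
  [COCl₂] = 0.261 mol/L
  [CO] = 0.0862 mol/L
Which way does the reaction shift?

no net change (already at equilibrium)

Q = [CO]·[Cl₂] / [COCl₂] = (0.0862)·(0.0197) / (0.261) = 0.00651
Q = 0.00651 = K, so the system is already at equilibrium.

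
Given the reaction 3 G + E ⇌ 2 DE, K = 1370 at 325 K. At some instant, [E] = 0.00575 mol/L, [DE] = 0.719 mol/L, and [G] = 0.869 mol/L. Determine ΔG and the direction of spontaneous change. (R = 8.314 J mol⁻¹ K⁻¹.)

Q = [DE]² / ([G]³·[E]) = (0.719)² / ((0.869)³·(0.00575)) = 137
ΔG = RT ln(Q/K) = (8.314 J mol⁻¹ K⁻¹)(325 K) × ln(137/1370)
   = (2.702 kJ/mol)(-2.303) = -6.22 kJ/mol
ΔG < 0, so the forward reaction is spontaneous (proceeds forward).

ΔG = -6.22 kJ/mol; the forward reaction is spontaneous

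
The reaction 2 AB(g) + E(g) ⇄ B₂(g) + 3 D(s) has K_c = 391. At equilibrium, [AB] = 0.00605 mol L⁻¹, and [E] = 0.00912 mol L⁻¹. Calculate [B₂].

[B₂] = 1.31×10⁻⁴ mol L⁻¹

(D is a pure solid — omitted from K_c.)
At equilibrium, K_c = [B₂] / ([AB]²·[E]) = 391.
([B₂]) / ((0.00605)²·(0.00912)) = 391
[B₂] = 1.31×10⁻⁴ mol L⁻¹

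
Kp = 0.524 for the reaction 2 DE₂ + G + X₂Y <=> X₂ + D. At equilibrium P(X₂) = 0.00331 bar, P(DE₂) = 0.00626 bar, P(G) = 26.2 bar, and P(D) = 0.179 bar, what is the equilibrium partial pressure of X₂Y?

At equilibrium, Kp = P(X₂)·P(D) / (P(DE₂)²·P(G)·P(X₂Y)) = 0.524.
(0.00331)·(0.179) / ((0.00626)²·(26.2)·(P(X₂Y))) = 0.524
P(X₂Y) = 1.10 bar

P(X₂Y) = 1.10 bar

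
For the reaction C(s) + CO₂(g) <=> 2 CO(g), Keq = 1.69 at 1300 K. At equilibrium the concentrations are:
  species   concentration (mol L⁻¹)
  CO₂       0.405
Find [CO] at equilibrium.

(C is a pure solid — omitted from Keq.)
At equilibrium, Keq = [CO]² / [CO₂] = 1.69.
([CO])² / (0.405) = 1.69
[CO]² = 0.684 ⇒ [CO] = 0.827 mol L⁻¹

[CO] = 0.827 mol L⁻¹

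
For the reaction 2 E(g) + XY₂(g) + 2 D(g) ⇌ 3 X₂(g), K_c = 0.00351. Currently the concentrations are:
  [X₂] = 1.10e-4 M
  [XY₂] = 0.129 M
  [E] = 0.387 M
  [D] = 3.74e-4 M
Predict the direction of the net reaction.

Q_c = [X₂]³ / ([E]²·[XY₂]·[D]²) = (1.10e-4)³ / ((0.387)²·(0.129)·(3.74e-4)²) = 4.93e-4
Q_c = 4.93e-4 < K_c = 0.00351, so the forward reaction proceeds.

toward products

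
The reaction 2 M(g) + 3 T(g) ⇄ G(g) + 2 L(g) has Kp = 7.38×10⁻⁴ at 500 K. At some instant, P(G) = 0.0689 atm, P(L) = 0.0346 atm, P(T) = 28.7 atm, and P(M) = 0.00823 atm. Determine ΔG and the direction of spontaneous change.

Qp = P(G)·P(L)² / (P(M)²·P(T)³) = (0.0689)·(0.0346)² / ((0.00823)²·(28.7)³) = 5.15×10⁻⁵
ΔG = RT ln(Qp/Kp) = (8.314 J mol⁻¹ K⁻¹)(500 K) × ln(5.15×10⁻⁵/7.38×10⁻⁴)
   = (4.157 kJ/mol)(-2.662) = -11.1 kJ/mol
ΔG < 0, so the forward reaction is spontaneous (proceeds forward).

ΔG = -11.1 kJ/mol; the forward reaction is spontaneous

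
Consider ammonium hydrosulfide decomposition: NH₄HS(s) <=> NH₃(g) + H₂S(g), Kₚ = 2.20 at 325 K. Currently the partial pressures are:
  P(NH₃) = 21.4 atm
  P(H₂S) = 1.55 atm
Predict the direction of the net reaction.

(NH₄HS is a pure solid — omitted from Qₚ.)
Qₚ = P(NH₃)·P(H₂S) = (21.4)·(1.55) = 33.2
Qₚ = 33.2 > Kₚ = 2.20, so the reverse reaction proceeds.

reverse (toward reactants)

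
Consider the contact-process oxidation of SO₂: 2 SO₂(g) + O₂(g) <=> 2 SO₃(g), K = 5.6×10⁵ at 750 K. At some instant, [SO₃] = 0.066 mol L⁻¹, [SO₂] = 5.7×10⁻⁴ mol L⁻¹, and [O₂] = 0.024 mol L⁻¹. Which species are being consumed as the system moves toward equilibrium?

Q = [SO₃]² / ([SO₂]²·[O₂]) = (0.066)² / ((5.7×10⁻⁴)²·(0.024)) = 5.6×10⁵
Q = 5.6×10⁵ = K; the system is at equilibrium.

none (at equilibrium)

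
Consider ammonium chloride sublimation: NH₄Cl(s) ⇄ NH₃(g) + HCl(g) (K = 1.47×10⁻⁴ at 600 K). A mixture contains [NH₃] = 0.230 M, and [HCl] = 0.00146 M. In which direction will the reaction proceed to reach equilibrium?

(NH₄Cl is a pure solid — omitted from Q.)
Q = [NH₃]·[HCl] = (0.230)·(0.00146) = 3.36×10⁻⁴
Q = 3.36×10⁻⁴ > K = 1.47×10⁻⁴, so the reverse reaction proceeds.

to the left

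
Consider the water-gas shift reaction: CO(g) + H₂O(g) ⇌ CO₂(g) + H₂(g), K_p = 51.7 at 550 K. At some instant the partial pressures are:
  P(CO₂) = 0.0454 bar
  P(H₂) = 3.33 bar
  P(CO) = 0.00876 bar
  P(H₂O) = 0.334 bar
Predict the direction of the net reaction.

no net change (already at equilibrium)

Q_p = P(CO₂)·P(H₂) / (P(CO)·P(H₂O)) = (0.0454)·(3.33) / ((0.00876)·(0.334)) = 51.7
Q_p = 51.7 = K_p, so the system is already at equilibrium.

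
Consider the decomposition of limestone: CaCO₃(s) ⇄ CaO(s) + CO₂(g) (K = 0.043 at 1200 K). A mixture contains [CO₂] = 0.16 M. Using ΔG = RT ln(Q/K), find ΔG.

ΔG = 13.1 kJ/mol

(CaCO₃, CaO are pure solids — omitted from Q.)
Q = [CO₂] = 0.160
ΔG = RT ln(Q/K) = (8.314 J mol⁻¹ K⁻¹)(1200 K) × ln(0.160/0.043)
   = (9.977 kJ/mol)(1.314) = 13.1 kJ/mol
ΔG > 0, so the forward reaction is non-spontaneous (proceeds in reverse).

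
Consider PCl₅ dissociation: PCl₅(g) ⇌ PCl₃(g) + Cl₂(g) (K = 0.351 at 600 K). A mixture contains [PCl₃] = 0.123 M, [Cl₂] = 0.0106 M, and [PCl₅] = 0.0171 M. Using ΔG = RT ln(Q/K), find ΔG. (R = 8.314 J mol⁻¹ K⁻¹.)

Q = [PCl₃]·[Cl₂] / [PCl₅] = (0.123)·(0.0106) / (0.0171) = 0.0762
ΔG = RT ln(Q/K) = (8.314 J mol⁻¹ K⁻¹)(600 K) × ln(0.0762/0.351)
   = (4.988 kJ/mol)(-1.527) = -7.62 kJ/mol
ΔG < 0, so the forward reaction is spontaneous (proceeds forward).

ΔG = -7.62 kJ/mol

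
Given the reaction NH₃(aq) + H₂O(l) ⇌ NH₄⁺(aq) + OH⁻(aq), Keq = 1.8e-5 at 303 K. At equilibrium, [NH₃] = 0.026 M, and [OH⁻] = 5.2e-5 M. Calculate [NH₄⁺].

[NH₄⁺] = 0.0090 M

(H₂O is a pure liquid — omitted from Keq.)
At equilibrium, Keq = [NH₄⁺]·[OH⁻] / [NH₃] = 1.8e-5.
([NH₄⁺])·(5.2e-5) / (0.026) = 1.8e-5
[NH₄⁺] = 0.00900 = 0.0090 M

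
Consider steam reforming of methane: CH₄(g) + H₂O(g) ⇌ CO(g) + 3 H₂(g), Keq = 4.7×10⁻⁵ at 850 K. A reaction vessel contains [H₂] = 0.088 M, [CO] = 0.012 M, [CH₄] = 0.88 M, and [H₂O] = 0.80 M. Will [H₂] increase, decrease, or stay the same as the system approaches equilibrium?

increase

Q = [CO]·[H₂]³ / ([CH₄]·[H₂O]) = (0.012)·(0.088)³ / ((0.88)·(0.80)) = 1.2×10⁻⁵
Q = 1.2×10⁻⁵ < Keq = 4.7×10⁻⁵: net forward reaction.
H₂ is a product, so it increases.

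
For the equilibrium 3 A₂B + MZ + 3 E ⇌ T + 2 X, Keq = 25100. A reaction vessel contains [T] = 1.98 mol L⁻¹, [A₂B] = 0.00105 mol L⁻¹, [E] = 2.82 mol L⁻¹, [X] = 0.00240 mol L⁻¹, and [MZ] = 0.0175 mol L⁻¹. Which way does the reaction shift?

Q = [T]·[X]² / ([A₂B]³·[MZ]·[E]³) = (1.98)·(0.00240)² / ((0.00105)³·(0.0175)·(2.82)³) = 25100
Q = 25100 = Keq, so the system is already at equilibrium.

neither direction; the system is at equilibrium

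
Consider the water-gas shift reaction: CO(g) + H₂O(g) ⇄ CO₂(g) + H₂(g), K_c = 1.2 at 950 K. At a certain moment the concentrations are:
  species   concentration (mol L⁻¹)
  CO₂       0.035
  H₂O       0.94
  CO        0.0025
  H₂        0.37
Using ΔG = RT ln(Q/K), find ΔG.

Q_c = [CO₂]·[H₂] / ([CO]·[H₂O]) = (0.035)·(0.37) / ((0.0025)·(0.94)) = 5.51
ΔG = RT ln(Q_c/K_c) = (8.314 J mol⁻¹ K⁻¹)(950 K) × ln(5.51/1.2)
   = (7.898 kJ/mol)(1.524) = 12.0 kJ/mol
ΔG > 0, so the forward reaction is non-spontaneous (proceeds in reverse).

ΔG = 12.0 kJ/mol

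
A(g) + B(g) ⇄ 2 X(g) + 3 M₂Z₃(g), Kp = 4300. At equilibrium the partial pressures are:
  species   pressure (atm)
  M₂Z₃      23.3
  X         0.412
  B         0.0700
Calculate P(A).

At equilibrium, Kp = P(X)²·P(M₂Z₃)³ / (P(A)·P(B)) = 4300.
(0.412)²·(23.3)³ / ((P(A))·(0.0700)) = 4300
P(A) = 7.13 atm

P(A) = 7.13 atm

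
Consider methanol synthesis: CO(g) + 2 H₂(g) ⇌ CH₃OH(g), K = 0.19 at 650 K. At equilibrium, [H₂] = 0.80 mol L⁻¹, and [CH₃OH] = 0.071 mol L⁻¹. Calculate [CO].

[CO] = 0.58 mol L⁻¹

At equilibrium, K = [CH₃OH] / ([CO]·[H₂]²) = 0.19.
(0.071) / (([CO])·(0.80)²) = 0.19
[CO] = 0.584 = 0.58 mol L⁻¹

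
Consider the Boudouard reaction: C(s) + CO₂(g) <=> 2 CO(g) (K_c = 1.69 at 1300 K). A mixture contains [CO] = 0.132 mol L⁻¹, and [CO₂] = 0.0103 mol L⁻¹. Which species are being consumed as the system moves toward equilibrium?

none (at equilibrium)

(C is a pure solid — omitted from Q_c.)
Q_c = [CO]² / [CO₂] = (0.132)² / (0.0103) = 1.69
Q_c = 1.69 = K_c; the system is at equilibrium.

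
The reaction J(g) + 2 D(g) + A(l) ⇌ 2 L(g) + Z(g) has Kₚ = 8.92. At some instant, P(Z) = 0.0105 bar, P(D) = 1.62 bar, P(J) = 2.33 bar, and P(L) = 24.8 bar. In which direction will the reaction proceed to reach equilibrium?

(A is a pure liquid — omitted from Qₚ.)
Qₚ = P(L)²·P(Z) / (P(J)·P(D)²) = (24.8)²·(0.0105) / ((2.33)·(1.62)²) = 1.06
Qₚ = 1.06 < Kₚ = 8.92, so the forward reaction proceeds.

forward (toward products)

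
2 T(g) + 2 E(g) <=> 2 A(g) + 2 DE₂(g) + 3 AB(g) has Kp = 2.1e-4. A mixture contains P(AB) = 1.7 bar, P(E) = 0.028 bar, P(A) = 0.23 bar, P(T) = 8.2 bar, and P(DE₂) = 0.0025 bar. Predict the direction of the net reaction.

Qp = P(A)²·P(DE₂)²·P(AB)³ / (P(T)²·P(E)²) = (0.23)²·(0.0025)²·(1.7)³ / ((8.2)²·(0.028)²) = 3.1e-5
Qp = 3.1e-5 < Kp = 2.1e-4, so the forward reaction proceeds.

to the right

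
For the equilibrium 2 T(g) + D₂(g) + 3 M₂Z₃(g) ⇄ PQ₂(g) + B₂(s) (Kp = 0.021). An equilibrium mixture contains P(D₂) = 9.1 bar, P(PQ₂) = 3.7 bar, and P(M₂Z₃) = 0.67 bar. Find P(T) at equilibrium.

P(T) = 8.0 bar

(B₂ is a pure solid — omitted from Kp.)
At equilibrium, Kp = P(PQ₂) / (P(T)²·P(D₂)·P(M₂Z₃)³) = 0.021.
(3.7) / ((P(T))²·(9.1)·(0.67)³) = 0.021
P(T)² = 64.4 ⇒ P(T) = 8.0 bar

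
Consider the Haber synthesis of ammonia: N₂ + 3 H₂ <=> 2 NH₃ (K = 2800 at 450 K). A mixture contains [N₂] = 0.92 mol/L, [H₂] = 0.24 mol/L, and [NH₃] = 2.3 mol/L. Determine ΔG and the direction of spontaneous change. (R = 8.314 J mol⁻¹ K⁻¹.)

ΔG = -7.13 kJ/mol; the forward reaction is spontaneous

Q = [NH₃]² / ([N₂]·[H₂]³) = (2.3)² / ((0.92)·(0.24)³) = 416
ΔG = RT ln(Q/K) = (8.314 J mol⁻¹ K⁻¹)(450 K) × ln(416/2800)
   = (3.741 kJ/mol)(-1.907) = -7.13 kJ/mol
ΔG < 0, so the forward reaction is spontaneous (proceeds forward).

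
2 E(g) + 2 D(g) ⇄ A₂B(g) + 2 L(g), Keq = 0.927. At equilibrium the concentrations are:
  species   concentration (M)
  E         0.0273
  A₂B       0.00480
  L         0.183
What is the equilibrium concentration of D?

At equilibrium, Keq = [A₂B]·[L]² / ([E]²·[D]²) = 0.927.
(0.00480)·(0.183)² / ((0.0273)²·([D])²) = 0.927
[D]² = 0.233 ⇒ [D] = 0.482 M

[D] = 0.482 M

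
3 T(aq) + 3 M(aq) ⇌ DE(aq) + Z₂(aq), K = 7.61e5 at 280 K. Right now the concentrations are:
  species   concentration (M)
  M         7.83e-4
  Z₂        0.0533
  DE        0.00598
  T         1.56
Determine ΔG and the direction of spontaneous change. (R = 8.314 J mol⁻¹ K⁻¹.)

ΔG = -3.42 kJ/mol; the forward reaction is spontaneous

Q = [DE]·[Z₂] / ([T]³·[M]³) = (0.00598)·(0.0533) / ((1.56)³·(7.83e-4)³) = 1.75e5
ΔG = RT ln(Q/K) = (8.314 J mol⁻¹ K⁻¹)(280 K) × ln(1.75e5/7.61e5)
   = (2.328 kJ/mol)(-1.470) = -3.42 kJ/mol
ΔG < 0, so the forward reaction is spontaneous (proceeds forward).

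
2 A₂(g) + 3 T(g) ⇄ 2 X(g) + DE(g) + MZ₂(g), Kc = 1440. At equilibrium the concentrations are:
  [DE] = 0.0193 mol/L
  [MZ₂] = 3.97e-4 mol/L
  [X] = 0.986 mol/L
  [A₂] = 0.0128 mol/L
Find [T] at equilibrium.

At equilibrium, Kc = [X]²·[DE]·[MZ₂] / ([A₂]²·[T]³) = 1440.
(0.986)²·(0.0193)·(3.97e-4) / ((0.0128)²·([T])³) = 1440
[T]³ = 3.16e-5 ⇒ [T] = 0.0316 mol/L

[T] = 0.0316 mol/L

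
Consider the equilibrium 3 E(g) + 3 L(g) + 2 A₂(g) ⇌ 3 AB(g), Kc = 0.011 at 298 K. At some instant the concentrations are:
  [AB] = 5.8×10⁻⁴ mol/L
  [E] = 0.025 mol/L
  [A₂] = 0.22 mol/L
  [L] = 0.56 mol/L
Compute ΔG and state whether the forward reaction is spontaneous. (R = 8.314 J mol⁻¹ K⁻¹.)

Qc = [AB]³ / ([E]³·[L]³·[A₂]²) = (5.8×10⁻⁴)³ / ((0.025)³·(0.56)³·(0.22)²) = 0.00147
ΔG = RT ln(Qc/Kc) = (8.314 J mol⁻¹ K⁻¹)(298 K) × ln(0.00147/0.011)
   = (2.478 kJ/mol)(-2.013) = -4.99 kJ/mol
ΔG < 0, so the forward reaction is spontaneous (proceeds forward).

ΔG = -4.99 kJ/mol; the forward reaction is spontaneous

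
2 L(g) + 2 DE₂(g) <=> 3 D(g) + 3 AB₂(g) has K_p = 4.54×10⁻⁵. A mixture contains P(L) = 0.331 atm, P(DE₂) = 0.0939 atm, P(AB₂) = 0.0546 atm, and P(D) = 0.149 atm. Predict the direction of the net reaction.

Q_p = P(D)³·P(AB₂)³ / (P(L)²·P(DE₂)²) = (0.149)³·(0.0546)³ / ((0.331)²·(0.0939)²) = 5.57×10⁻⁴
Q_p = 5.57×10⁻⁴ > K_p = 4.54×10⁻⁵, so the reverse reaction proceeds.

toward reactants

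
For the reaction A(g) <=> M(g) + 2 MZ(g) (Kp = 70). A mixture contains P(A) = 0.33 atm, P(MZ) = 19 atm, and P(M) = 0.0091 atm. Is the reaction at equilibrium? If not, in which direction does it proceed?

in the forward direction

Qp = P(M)·P(MZ)² / P(A) = (0.0091)·(19)² / (0.33) = 10
Qp = 10 < Kp = 70, so the forward reaction proceeds.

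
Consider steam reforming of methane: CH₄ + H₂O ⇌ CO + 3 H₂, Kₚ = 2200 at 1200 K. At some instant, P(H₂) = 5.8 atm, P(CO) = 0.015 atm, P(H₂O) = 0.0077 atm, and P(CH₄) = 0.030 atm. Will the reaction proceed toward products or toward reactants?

Qₚ = P(CO)·P(H₂)³ / (P(CH₄)·P(H₂O)) = (0.015)·(5.8)³ / ((0.030)·(0.0077)) = 13000
Qₚ = 13000 > Kₚ = 2200, so the reverse reaction proceeds.

reverse (toward reactants)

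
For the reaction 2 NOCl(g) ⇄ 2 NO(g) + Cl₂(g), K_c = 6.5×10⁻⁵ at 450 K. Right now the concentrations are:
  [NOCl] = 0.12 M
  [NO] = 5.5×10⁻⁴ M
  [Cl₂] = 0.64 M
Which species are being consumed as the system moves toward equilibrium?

NOCl (reactants)

Q_c = [NO]²·[Cl₂] / [NOCl]² = (5.5×10⁻⁴)²·(0.64) / (0.12)² = 1.3×10⁻⁵
Q_c = 1.3×10⁻⁵ < K_c = 6.5×10⁻⁵: net forward reaction.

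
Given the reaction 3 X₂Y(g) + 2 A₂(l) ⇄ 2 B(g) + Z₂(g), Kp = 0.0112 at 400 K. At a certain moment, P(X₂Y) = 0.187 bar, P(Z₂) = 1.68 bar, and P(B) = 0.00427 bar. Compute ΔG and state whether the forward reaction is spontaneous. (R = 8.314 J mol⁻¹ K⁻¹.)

(A₂ is a pure liquid — omitted from Qp.)
Qp = P(B)²·P(Z₂) / P(X₂Y)³ = (0.00427)²·(1.68) / (0.187)³ = 0.00468
ΔG = RT ln(Qp/Kp) = (8.314 J mol⁻¹ K⁻¹)(400 K) × ln(0.00468/0.0112)
   = (3.326 kJ/mol)(-0.8726) = -2.90 kJ/mol
ΔG < 0, so the forward reaction is spontaneous (proceeds forward).

ΔG = -2.90 kJ/mol; the forward reaction is spontaneous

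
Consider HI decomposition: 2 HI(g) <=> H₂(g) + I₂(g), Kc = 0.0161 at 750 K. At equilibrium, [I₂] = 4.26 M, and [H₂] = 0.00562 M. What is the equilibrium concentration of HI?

[HI] = 1.22 M

At equilibrium, Kc = [H₂]·[I₂] / [HI]² = 0.0161.
(0.00562)·(4.26) / ([HI])² = 0.0161
[HI]² = 1.49 ⇒ [HI] = 1.22 M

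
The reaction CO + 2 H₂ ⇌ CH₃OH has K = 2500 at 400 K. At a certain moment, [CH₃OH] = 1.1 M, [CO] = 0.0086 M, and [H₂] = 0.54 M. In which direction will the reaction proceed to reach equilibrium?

Q = [CH₃OH] / ([CO]·[H₂]²) = (1.1) / ((0.0086)·(0.54)²) = 440
Q = 440 < K = 2500, so the forward reaction proceeds.

to the right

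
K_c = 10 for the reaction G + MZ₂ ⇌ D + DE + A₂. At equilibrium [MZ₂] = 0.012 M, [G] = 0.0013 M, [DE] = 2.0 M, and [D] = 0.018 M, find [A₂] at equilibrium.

At equilibrium, K_c = [D]·[DE]·[A₂] / ([G]·[MZ₂]) = 10.
(0.018)·(2.0)·([A₂]) / ((0.0013)·(0.012)) = 10
[A₂] = 0.00433 = 0.0043 M

[A₂] = 0.0043 M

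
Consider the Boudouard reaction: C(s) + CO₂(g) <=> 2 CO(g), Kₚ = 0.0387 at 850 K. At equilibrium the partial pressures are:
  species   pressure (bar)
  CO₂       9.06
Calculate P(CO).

(C is a pure solid — omitted from Kₚ.)
At equilibrium, Kₚ = P(CO)² / P(CO₂) = 0.0387.
(P(CO))² / (9.06) = 0.0387
P(CO)² = 0.351 ⇒ P(CO) = 0.592 bar

P(CO) = 0.592 bar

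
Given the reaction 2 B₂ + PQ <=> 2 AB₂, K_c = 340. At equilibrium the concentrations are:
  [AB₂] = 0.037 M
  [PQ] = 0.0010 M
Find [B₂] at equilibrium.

[B₂] = 0.063 M

At equilibrium, K_c = [AB₂]² / ([B₂]²·[PQ]) = 340.
(0.037)² / (([B₂])²·(0.0010)) = 340
[B₂]² = 0.00403 ⇒ [B₂] = 0.063 M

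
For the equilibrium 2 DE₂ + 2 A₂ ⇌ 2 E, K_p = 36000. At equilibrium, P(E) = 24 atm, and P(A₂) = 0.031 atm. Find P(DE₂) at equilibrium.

P(DE₂) = 4.1 atm

At equilibrium, K_p = P(E)² / (P(DE₂)²·P(A₂)²) = 36000.
(24)² / ((P(DE₂))²·(0.031)²) = 36000
P(DE₂)² = 16.6 ⇒ P(DE₂) = 4.1 atm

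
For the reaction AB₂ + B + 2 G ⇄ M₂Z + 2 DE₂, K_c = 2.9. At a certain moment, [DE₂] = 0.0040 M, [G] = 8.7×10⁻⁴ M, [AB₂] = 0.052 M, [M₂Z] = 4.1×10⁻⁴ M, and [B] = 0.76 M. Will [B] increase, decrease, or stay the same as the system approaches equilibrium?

Q_c = [M₂Z]·[DE₂]² / ([AB₂]·[B]·[G]²) = (4.1×10⁻⁴)·(0.0040)² / ((0.052)·(0.76)·(8.7×10⁻⁴)²) = 0.22
Q_c = 0.22 < K_c = 2.9: net forward reaction.
B is a reactant, so it decreases.

decrease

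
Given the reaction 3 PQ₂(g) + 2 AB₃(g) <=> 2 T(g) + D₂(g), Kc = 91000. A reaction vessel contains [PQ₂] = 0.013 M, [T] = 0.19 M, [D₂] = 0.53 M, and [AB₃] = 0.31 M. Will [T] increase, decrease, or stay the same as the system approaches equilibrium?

stay the same

Qc = [T]²·[D₂] / ([PQ₂]³·[AB₃]²) = (0.19)²·(0.53) / ((0.013)³·(0.31)²) = 91000
Qc = 91000 = Kc; the system is at equilibrium.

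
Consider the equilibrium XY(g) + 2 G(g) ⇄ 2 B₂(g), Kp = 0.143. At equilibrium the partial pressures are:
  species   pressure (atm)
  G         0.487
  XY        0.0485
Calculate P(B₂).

At equilibrium, Kp = P(B₂)² / (P(XY)·P(G)²) = 0.143.
(P(B₂))² / ((0.0485)·(0.487)²) = 0.143
P(B₂)² = 0.00164 ⇒ P(B₂) = 0.0406 atm

P(B₂) = 0.0406 atm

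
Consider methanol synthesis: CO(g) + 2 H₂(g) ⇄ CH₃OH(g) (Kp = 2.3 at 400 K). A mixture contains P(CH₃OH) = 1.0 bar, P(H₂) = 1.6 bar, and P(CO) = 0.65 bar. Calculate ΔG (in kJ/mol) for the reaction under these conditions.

ΔG = -4.46 kJ/mol

Qp = P(CH₃OH) / (P(CO)·P(H₂)²) = (1.0) / ((0.65)·(1.6)²) = 0.601
ΔG = RT ln(Qp/Kp) = (8.314 J mol⁻¹ K⁻¹)(400 K) × ln(0.601/2.3)
   = (3.326 kJ/mol)(-1.342) = -4.46 kJ/mol
ΔG < 0, so the forward reaction is spontaneous (proceeds forward).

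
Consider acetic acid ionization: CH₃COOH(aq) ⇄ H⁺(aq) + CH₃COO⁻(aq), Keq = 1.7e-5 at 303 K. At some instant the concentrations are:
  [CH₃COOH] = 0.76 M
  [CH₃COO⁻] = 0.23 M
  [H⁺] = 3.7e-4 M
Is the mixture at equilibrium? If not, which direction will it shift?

no; Q > K, reaction proceeds in reverse

Q = [H⁺]·[CH₃COO⁻] / [CH₃COOH] = (3.7e-4)·(0.23) / (0.76) = 1.1e-4
Q = 1.1e-4 > Keq = 1.7e-5: net reverse reaction.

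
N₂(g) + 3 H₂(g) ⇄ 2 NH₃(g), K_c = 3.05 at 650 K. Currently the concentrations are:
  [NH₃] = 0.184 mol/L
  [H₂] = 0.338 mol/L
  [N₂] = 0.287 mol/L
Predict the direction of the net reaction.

Q_c = [NH₃]² / ([N₂]·[H₂]³) = (0.184)² / ((0.287)·(0.338)³) = 3.05
Q_c = 3.05 = K_c, so the system is already at equilibrium.

no net change (already at equilibrium)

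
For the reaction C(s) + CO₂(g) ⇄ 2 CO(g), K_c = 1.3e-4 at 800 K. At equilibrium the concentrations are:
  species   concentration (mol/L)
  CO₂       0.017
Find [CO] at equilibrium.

(C is a pure solid — omitted from K_c.)
At equilibrium, K_c = [CO]² / [CO₂] = 1.3e-4.
([CO])² / (0.017) = 1.3e-4
[CO]² = 2.21e-6 ⇒ [CO] = 0.0015 mol/L

[CO] = 0.0015 mol/L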